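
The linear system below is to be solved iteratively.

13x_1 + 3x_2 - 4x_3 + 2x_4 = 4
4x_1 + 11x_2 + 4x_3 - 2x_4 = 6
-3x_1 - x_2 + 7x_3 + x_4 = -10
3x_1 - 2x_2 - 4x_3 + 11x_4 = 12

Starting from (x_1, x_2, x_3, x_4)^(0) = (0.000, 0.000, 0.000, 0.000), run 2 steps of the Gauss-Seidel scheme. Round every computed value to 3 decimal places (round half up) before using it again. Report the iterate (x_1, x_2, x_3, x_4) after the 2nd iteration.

(-0.270, 1.209, -1.463, 0.852)

Iteration 1:
  x_1 = (4 - (3)·0.000 - (-4)·0.000 - (2)·0.000) / (13) = 0.308
  x_2 = (6 - (4)·0.308 - (4)·0.000 - (-2)·0.000) / (11) = 0.433
  x_3 = (-10 - (-3)·0.308 - (-1)·0.433 - (1)·0.000) / (7) = -1.235
  x_4 = (12 - (3)·0.308 - (-2)·0.433 - (-4)·-1.235) / (11) = 0.637
Iteration 2:
  x_1 = (4 - (3)·0.433 - (-4)·-1.235 - (2)·0.637) / (13) = -0.270
  x_2 = (6 - (4)·-0.270 - (4)·-1.235 - (-2)·0.637) / (11) = 1.209
  x_3 = (-10 - (-3)·-0.270 - (-1)·1.209 - (1)·0.637) / (7) = -1.463
  x_4 = (12 - (3)·-0.270 - (-2)·1.209 - (-4)·-1.463) / (11) = 0.852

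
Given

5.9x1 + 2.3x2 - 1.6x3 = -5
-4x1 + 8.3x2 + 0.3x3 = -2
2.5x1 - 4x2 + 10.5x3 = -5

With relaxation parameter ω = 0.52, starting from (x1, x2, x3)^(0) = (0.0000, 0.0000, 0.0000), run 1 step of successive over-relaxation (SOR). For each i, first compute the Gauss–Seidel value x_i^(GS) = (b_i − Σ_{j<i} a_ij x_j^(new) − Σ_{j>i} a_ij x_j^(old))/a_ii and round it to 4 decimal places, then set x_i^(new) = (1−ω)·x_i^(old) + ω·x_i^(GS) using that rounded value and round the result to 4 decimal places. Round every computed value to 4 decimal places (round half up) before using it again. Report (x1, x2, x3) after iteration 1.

Iteration 1:
  x1: GS value = (-5 - (2.3)·0.0000 - (-1.6)·0.0000) / (5.9) = -0.8475;  x1 ← (1−ω)·0.0000 + ω·-0.8475 = -0.4407
  x2: GS value = (-2 - (-4)·-0.4407 - (0.3)·0.0000) / (8.3) = -0.4533;  x2 ← (1−ω)·0.0000 + ω·-0.4533 = -0.2357
  x3: GS value = (-5 - (2.5)·-0.4407 - (-4)·-0.2357) / (10.5) = -0.4611;  x3 ← (1−ω)·0.0000 + ω·-0.4611 = -0.2398

(-0.4407, -0.2357, -0.2398)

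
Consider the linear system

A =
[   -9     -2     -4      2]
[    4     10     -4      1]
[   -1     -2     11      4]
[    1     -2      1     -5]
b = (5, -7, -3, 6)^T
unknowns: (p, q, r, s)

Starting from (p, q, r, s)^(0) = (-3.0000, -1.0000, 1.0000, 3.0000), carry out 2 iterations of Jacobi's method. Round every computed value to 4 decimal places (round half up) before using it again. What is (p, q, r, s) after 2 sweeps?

(-0.1475, -1.2628, 0.2626, -1.8259)

Iteration 1:
  p = (5 - (-2)·-1.0000 - (-4)·1.0000 - (2)·3.0000) / (-9) = -0.1111
  q = (-7 - (4)·-3.0000 - (-4)·1.0000 - (1)·3.0000) / (10) = 0.6000
  r = (-3 - (-1)·-3.0000 - (-2)·-1.0000 - (4)·3.0000) / (11) = -1.8182
  s = (6 - (1)·-3.0000 - (-2)·-1.0000 - (1)·1.0000) / (-5) = -1.2000
Iteration 2:
  p = (5 - (-2)·0.6000 - (-4)·-1.8182 - (2)·-1.2000) / (-9) = -0.1475
  q = (-7 - (4)·-0.1111 - (-4)·-1.8182 - (1)·-1.2000) / (10) = -1.2628
  r = (-3 - (-1)·-0.1111 - (-2)·0.6000 - (4)·-1.2000) / (11) = 0.2626
  s = (6 - (1)·-0.1111 - (-2)·0.6000 - (1)·-1.8182) / (-5) = -1.8259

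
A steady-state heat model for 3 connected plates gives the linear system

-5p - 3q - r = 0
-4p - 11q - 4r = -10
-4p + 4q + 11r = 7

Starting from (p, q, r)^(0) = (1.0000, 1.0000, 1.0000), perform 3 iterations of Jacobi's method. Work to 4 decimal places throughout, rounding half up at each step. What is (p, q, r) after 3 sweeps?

(-0.6370, 0.8935, 0.1982)

Iteration 1:
  p = (0 - (-3)·1.0000 - (-1)·1.0000) / (-5) = -0.8000
  q = (-10 - (-4)·1.0000 - (-4)·1.0000) / (-11) = 0.1818
  r = (7 - (-4)·1.0000 - (4)·1.0000) / (11) = 0.6364
Iteration 2:
  p = (0 - (-3)·0.1818 - (-1)·0.6364) / (-5) = -0.2364
  q = (-10 - (-4)·-0.8000 - (-4)·0.6364) / (-11) = 0.9686
  r = (7 - (-4)·-0.8000 - (4)·0.1818) / (11) = 0.2793
Iteration 3:
  p = (0 - (-3)·0.9686 - (-1)·0.2793) / (-5) = -0.6370
  q = (-10 - (-4)·-0.2364 - (-4)·0.2793) / (-11) = 0.8935
  r = (7 - (-4)·-0.2364 - (4)·0.9686) / (11) = 0.1982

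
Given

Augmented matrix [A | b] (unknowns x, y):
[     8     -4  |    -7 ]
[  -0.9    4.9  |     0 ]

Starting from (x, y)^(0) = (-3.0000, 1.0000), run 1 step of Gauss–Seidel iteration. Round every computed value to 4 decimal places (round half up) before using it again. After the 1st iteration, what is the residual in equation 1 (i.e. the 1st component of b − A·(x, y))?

Iteration 1:
  x = (-7 - (-4)·1.0000) / (8) = -0.3750
  y = (0 - (-0.9)·-0.3750) / (4.9) = -0.0689
Residual b − A·x = (-4.2756, 0.0001)

-4.2756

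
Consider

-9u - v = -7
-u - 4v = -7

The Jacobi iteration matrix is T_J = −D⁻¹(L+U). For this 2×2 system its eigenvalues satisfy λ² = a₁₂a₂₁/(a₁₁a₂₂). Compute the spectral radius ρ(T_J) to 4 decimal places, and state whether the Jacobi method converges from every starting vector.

a₁₂a₂₁/(a₁₁a₂₂) = (-1)·(-1) / ((-9)·(-4)) = 0.027778
ρ = √|0.027778| = √0.027778 = 0.1667
ρ < 1, so Jacobi converges

0.1667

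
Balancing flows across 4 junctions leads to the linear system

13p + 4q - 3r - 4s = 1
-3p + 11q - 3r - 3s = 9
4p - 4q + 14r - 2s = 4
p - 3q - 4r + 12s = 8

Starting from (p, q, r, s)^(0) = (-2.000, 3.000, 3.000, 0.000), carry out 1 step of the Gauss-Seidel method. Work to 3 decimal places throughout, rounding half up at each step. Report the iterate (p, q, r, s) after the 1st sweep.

(-0.154, 1.594, 0.785, 1.340)

Iteration 1:
  p = (1 - (4)·3.000 - (-3)·3.000 - (-4)·0.000) / (13) = -0.154
  q = (9 - (-3)·-0.154 - (-3)·3.000 - (-3)·0.000) / (11) = 1.594
  r = (4 - (4)·-0.154 - (-4)·1.594 - (-2)·0.000) / (14) = 0.785
  s = (8 - (1)·-0.154 - (-3)·1.594 - (-4)·0.785) / (12) = 1.340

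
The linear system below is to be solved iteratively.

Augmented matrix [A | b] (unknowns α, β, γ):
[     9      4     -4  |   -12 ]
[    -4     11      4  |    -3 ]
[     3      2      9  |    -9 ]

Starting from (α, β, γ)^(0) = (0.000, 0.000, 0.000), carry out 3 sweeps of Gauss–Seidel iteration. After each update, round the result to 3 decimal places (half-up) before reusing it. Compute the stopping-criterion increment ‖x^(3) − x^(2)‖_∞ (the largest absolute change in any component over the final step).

Iteration 1:
  α = (-12 - (4)·0.000 - (-4)·0.000) / (9) = -1.333
  β = (-3 - (-4)·-1.333 - (4)·0.000) / (11) = -0.757
  γ = (-9 - (3)·-1.333 - (2)·-0.757) / (9) = -0.387
Iteration 2:
  α = (-12 - (4)·-0.757 - (-4)·-0.387) / (9) = -1.169
  β = (-3 - (-4)·-1.169 - (4)·-0.387) / (11) = -0.557
  γ = (-9 - (3)·-1.169 - (2)·-0.557) / (9) = -0.487
Iteration 3:
  α = (-12 - (4)·-0.557 - (-4)·-0.487) / (9) = -1.302
  β = (-3 - (-4)·-1.302 - (4)·-0.487) / (11) = -0.569
  γ = (-9 - (3)·-1.302 - (2)·-0.569) / (9) = -0.440
Change: (-0.133, -0.012, 0.047) → max |·| = 0.133

0.133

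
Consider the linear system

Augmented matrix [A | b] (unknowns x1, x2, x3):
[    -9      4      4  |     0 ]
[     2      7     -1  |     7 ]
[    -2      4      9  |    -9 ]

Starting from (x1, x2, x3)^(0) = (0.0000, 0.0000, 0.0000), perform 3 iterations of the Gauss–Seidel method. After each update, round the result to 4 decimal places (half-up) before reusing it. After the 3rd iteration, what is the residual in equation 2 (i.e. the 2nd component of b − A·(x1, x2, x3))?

-0.0214

Iteration 1:
  x1 = (0 - (4)·0.0000 - (4)·0.0000) / (-9) = 0.0000
  x2 = (7 - (2)·0.0000 - (-1)·0.0000) / (7) = 1.0000
  x3 = (-9 - (-2)·0.0000 - (4)·1.0000) / (9) = -1.4444
Iteration 2:
  x1 = (0 - (4)·1.0000 - (4)·-1.4444) / (-9) = -0.1975
  x2 = (7 - (2)·-0.1975 - (-1)·-1.4444) / (7) = 0.8501
  x3 = (-9 - (-2)·-0.1975 - (4)·0.8501) / (9) = -1.4217
Iteration 3:
  x1 = (0 - (4)·0.8501 - (4)·-1.4217) / (-9) = -0.2540
  x2 = (7 - (2)·-0.2540 - (-1)·-1.4217) / (7) = 0.8695
  x3 = (-9 - (-2)·-0.2540 - (4)·0.8695) / (9) = -1.4429
Residual b − A·x = (0.0076, -0.0214, 0.0001)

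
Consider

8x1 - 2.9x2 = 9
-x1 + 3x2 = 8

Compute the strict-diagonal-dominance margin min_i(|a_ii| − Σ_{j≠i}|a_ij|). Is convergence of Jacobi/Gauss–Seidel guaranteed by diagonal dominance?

2

row 1: |8| − (2.9) = 5.1
row 2: |3| − (1) = 2
minimum over rows = 2 → strictly diagonally dominant (convergence guaranteed)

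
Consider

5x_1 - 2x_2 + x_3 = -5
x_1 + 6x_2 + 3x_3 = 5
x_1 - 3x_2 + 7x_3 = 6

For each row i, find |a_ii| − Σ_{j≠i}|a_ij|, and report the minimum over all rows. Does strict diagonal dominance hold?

row 1: |5| − (2+1) = 2
row 2: |6| − (1+3) = 2
row 3: |7| − (1+3) = 3
minimum over rows = 2 → strictly diagonally dominant (convergence guaranteed)

2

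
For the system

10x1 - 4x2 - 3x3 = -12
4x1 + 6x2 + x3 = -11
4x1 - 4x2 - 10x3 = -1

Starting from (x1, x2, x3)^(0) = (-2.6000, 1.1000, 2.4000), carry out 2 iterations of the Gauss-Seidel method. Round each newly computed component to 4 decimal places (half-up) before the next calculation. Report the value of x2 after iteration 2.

-0.7993

Iteration 1:
  x1 = (-12 - (-4)·1.1000 - (-3)·2.4000) / (10) = -0.0400
  x2 = (-11 - (4)·-0.0400 - (1)·2.4000) / (6) = -2.2067
  x3 = (-1 - (4)·-0.0400 - (-4)·-2.2067) / (-10) = 0.9667
Iteration 2:
  x1 = (-12 - (-4)·-2.2067 - (-3)·0.9667) / (10) = -1.7927
  x2 = (-11 - (4)·-1.7927 - (1)·0.9667) / (6) = -0.7993
  x3 = (-1 - (4)·-1.7927 - (-4)·-0.7993) / (-10) = -0.2974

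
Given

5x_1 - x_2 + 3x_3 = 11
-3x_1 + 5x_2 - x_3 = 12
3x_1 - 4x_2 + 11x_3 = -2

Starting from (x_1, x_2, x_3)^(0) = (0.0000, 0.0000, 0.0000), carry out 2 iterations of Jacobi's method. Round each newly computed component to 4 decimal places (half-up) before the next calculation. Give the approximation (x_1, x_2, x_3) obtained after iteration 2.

Iteration 1:
  x_1 = (11 - (-1)·0.0000 - (3)·0.0000) / (5) = 2.2000
  x_2 = (12 - (-3)·0.0000 - (-1)·0.0000) / (5) = 2.4000
  x_3 = (-2 - (3)·0.0000 - (-4)·0.0000) / (11) = -0.1818
Iteration 2:
  x_1 = (11 - (-1)·2.4000 - (3)·-0.1818) / (5) = 2.7891
  x_2 = (12 - (-3)·2.2000 - (-1)·-0.1818) / (5) = 3.6836
  x_3 = (-2 - (3)·2.2000 - (-4)·2.4000) / (11) = 0.0909

(2.7891, 3.6836, 0.0909)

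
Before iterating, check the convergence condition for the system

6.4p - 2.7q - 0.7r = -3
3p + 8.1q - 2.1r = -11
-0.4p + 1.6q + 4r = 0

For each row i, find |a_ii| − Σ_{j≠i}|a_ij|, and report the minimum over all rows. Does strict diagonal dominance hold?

row 1: |6.4| − (2.7+0.7) = 3
row 2: |8.1| − (3+2.1) = 3
row 3: |4| − (0.4+1.6) = 2
minimum over rows = 2 → strictly diagonally dominant (convergence guaranteed)

2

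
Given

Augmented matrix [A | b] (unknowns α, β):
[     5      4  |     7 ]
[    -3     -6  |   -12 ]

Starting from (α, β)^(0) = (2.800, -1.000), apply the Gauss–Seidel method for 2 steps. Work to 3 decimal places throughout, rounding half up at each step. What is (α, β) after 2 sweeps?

(0.680, 1.660)

Iteration 1:
  α = (7 - (4)·-1.000) / (5) = 2.200
  β = (-12 - (-3)·2.200) / (-6) = 0.900
Iteration 2:
  α = (7 - (4)·0.900) / (5) = 0.680
  β = (-12 - (-3)·0.680) / (-6) = 1.660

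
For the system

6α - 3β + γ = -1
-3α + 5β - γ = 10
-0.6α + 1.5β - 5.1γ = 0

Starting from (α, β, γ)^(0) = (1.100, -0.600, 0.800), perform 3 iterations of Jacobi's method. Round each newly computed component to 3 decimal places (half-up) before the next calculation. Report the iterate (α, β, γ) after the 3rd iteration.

(0.473, 2.956, 0.312)

Iteration 1:
  α = (-1 - (-3)·-0.600 - (1)·0.800) / (6) = -0.600
  β = (10 - (-3)·1.100 - (-1)·0.800) / (5) = 2.820
  γ = (0 - (-0.6)·1.100 - (1.5)·-0.600) / (-5.1) = -0.306
Iteration 2:
  α = (-1 - (-3)·2.820 - (1)·-0.306) / (6) = 1.294
  β = (10 - (-3)·-0.600 - (-1)·-0.306) / (5) = 1.579
  γ = (0 - (-0.6)·-0.600 - (1.5)·2.820) / (-5.1) = 0.900
Iteration 3:
  α = (-1 - (-3)·1.579 - (1)·0.900) / (6) = 0.473
  β = (10 - (-3)·1.294 - (-1)·0.900) / (5) = 2.956
  γ = (0 - (-0.6)·1.294 - (1.5)·1.579) / (-5.1) = 0.312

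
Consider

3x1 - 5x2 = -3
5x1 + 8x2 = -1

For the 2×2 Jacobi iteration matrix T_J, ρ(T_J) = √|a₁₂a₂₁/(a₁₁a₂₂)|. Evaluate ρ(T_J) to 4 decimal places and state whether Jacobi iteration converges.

a₁₂a₂₁/(a₁₁a₂₂) = (-5)·(5) / ((3)·(8)) = -1.041667
ρ = √|-1.041667| = √1.041667 = 1.0206
ρ > 1, so Jacobi diverges

1.0206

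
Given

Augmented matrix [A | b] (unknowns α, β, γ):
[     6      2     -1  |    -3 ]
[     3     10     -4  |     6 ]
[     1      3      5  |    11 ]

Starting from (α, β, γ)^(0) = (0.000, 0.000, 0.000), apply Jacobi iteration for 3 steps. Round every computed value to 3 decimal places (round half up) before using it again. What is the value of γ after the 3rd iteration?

Iteration 1:
  α = (-3 - (2)·0.000 - (-1)·0.000) / (6) = -0.500
  β = (6 - (3)·0.000 - (-4)·0.000) / (10) = 0.600
  γ = (11 - (1)·0.000 - (3)·0.000) / (5) = 2.200
Iteration 2:
  α = (-3 - (2)·0.600 - (-1)·2.200) / (6) = -0.333
  β = (6 - (3)·-0.500 - (-4)·2.200) / (10) = 1.630
  γ = (11 - (1)·-0.500 - (3)·0.600) / (5) = 1.940
Iteration 3:
  α = (-3 - (2)·1.630 - (-1)·1.940) / (6) = -0.720
  β = (6 - (3)·-0.333 - (-4)·1.940) / (10) = 1.476
  γ = (11 - (1)·-0.333 - (3)·1.630) / (5) = 1.289

1.289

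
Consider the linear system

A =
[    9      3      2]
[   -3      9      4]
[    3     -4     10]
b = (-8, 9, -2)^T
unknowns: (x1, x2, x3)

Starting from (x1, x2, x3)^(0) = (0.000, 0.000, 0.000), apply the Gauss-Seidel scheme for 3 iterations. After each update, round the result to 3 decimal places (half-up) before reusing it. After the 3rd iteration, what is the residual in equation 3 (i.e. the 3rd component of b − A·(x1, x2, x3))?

Iteration 1:
  x1 = (-8 - (3)·0.000 - (2)·0.000) / (9) = -0.889
  x2 = (9 - (-3)·-0.889 - (4)·0.000) / (9) = 0.704
  x3 = (-2 - (3)·-0.889 - (-4)·0.704) / (10) = 0.348
Iteration 2:
  x1 = (-8 - (3)·0.704 - (2)·0.348) / (9) = -1.201
  x2 = (9 - (-3)·-1.201 - (4)·0.348) / (9) = 0.445
  x3 = (-2 - (3)·-1.201 - (-4)·0.445) / (10) = 0.338
Iteration 3:
  x1 = (-8 - (3)·0.445 - (2)·0.338) / (9) = -1.112
  x2 = (9 - (-3)·-1.112 - (4)·0.338) / (9) = 0.479
  x3 = (-2 - (3)·-1.112 - (-4)·0.479) / (10) = 0.325
Residual b − A·x = (-0.079, 0.053, 0.002)

0.002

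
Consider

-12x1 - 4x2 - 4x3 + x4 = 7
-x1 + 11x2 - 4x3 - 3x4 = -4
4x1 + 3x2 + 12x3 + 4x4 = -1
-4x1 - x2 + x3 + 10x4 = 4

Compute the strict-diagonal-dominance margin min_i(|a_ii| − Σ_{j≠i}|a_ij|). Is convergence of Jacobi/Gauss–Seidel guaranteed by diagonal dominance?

1

row 1: |-12| − (4+4+1) = 3
row 2: |11| − (1+4+3) = 3
row 3: |12| − (4+3+4) = 1
row 4: |10| − (4+1+1) = 4
minimum over rows = 1 → strictly diagonally dominant (convergence guaranteed)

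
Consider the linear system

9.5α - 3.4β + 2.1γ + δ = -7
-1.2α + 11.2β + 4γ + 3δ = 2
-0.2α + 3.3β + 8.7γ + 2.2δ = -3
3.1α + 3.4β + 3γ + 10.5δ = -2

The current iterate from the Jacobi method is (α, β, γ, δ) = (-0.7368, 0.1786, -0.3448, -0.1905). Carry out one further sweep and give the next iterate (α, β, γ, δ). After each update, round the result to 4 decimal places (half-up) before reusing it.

One sweep:
  α = (-7 - (-3.4)·0.1786 - (2.1)·-0.3448 - (1)·-0.1905) / (9.5) = -0.5767
  β = (2 - (-1.2)·-0.7368 - (4)·-0.3448 - (3)·-0.1905) / (11.2) = 0.2738
  γ = (-3 - (-0.2)·-0.7368 - (3.3)·0.1786 - (2.2)·-0.1905) / (8.7) = -0.3813
  δ = (-2 - (3.1)·-0.7368 - (3.4)·0.1786 - (3)·-0.3448) / (10.5) = 0.0677

(-0.5767, 0.2738, -0.3813, 0.0677)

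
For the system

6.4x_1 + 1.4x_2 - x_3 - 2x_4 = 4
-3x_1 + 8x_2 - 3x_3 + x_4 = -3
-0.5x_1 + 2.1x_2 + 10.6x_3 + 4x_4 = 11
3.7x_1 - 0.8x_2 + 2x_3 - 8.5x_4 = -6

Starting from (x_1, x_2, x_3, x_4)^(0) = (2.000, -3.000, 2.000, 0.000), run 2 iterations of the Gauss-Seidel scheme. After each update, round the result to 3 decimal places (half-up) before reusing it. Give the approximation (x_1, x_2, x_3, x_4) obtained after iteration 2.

(1.032, 0.166, 0.478, 1.252)

Iteration 1:
  x_1 = (4 - (1.4)·-3.000 - (-1)·2.000 - (-2)·0.000) / (6.4) = 1.594
  x_2 = (-3 - (-3)·1.594 - (-3)·2.000 - (1)·0.000) / (8) = 0.973
  x_3 = (11 - (-0.5)·1.594 - (2.1)·0.973 - (4)·0.000) / (10.6) = 0.920
  x_4 = (-6 - (3.7)·1.594 - (-0.8)·0.973 - (2)·0.920) / (-8.5) = 1.525
Iteration 2:
  x_1 = (4 - (1.4)·0.973 - (-1)·0.920 - (-2)·1.525) / (6.4) = 1.032
  x_2 = (-3 - (-3)·1.032 - (-3)·0.920 - (1)·1.525) / (8) = 0.166
  x_3 = (11 - (-0.5)·1.032 - (2.1)·0.166 - (4)·1.525) / (10.6) = 0.478
  x_4 = (-6 - (3.7)·1.032 - (-0.8)·0.166 - (2)·0.478) / (-8.5) = 1.252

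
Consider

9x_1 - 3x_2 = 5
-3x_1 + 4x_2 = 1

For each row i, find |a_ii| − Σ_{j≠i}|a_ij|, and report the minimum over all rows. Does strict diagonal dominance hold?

row 1: |9| − (3) = 6
row 2: |4| − (3) = 1
minimum over rows = 1 → strictly diagonally dominant (convergence guaranteed)

1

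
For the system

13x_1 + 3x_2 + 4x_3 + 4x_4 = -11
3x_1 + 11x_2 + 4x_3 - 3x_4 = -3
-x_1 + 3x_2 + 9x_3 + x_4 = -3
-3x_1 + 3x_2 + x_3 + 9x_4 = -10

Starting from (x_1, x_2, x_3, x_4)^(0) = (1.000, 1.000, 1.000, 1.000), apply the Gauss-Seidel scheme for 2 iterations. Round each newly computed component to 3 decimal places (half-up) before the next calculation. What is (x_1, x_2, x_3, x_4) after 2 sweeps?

(-0.161, -0.433, -0.025, -1.018)

Iteration 1:
  x_1 = (-11 - (3)·1.000 - (4)·1.000 - (4)·1.000) / (13) = -1.692
  x_2 = (-3 - (3)·-1.692 - (4)·1.000 - (-3)·1.000) / (11) = 0.098
  x_3 = (-3 - (-1)·-1.692 - (3)·0.098 - (1)·1.000) / (9) = -0.665
  x_4 = (-10 - (-3)·-1.692 - (3)·0.098 - (1)·-0.665) / (9) = -1.634
Iteration 2:
  x_1 = (-11 - (3)·0.098 - (4)·-0.665 - (4)·-1.634) / (13) = -0.161
  x_2 = (-3 - (3)·-0.161 - (4)·-0.665 - (-3)·-1.634) / (11) = -0.433
  x_3 = (-3 - (-1)·-0.161 - (3)·-0.433 - (1)·-1.634) / (9) = -0.025
  x_4 = (-10 - (-3)·-0.161 - (3)·-0.433 - (1)·-0.025) / (9) = -1.018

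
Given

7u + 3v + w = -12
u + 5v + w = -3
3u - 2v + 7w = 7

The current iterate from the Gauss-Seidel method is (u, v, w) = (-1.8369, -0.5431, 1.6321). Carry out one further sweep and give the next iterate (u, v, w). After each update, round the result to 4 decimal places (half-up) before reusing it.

One sweep:
  u = (-12 - (3)·-0.5431 - (1)·1.6321) / (7) = -1.7147
  v = (-3 - (1)·-1.7147 - (1)·1.6321) / (5) = -0.5835
  w = (7 - (3)·-1.7147 - (-2)·-0.5835) / (7) = 1.5682

(-1.7147, -0.5835, 1.5682)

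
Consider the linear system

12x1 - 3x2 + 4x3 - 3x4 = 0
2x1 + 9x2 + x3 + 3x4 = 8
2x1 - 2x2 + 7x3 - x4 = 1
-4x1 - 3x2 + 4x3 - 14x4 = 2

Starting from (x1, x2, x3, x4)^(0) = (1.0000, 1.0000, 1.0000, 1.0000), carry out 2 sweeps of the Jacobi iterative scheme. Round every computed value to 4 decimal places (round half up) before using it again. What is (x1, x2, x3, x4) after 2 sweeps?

Iteration 1:
  x1 = (0 - (-3)·1.0000 - (4)·1.0000 - (-3)·1.0000) / (12) = 0.1667
  x2 = (8 - (2)·1.0000 - (1)·1.0000 - (3)·1.0000) / (9) = 0.2222
  x3 = (1 - (2)·1.0000 - (-2)·1.0000 - (-1)·1.0000) / (7) = 0.2857
  x4 = (2 - (-4)·1.0000 - (-3)·1.0000 - (4)·1.0000) / (-14) = -0.3571
Iteration 2:
  x1 = (0 - (-3)·0.2222 - (4)·0.2857 - (-3)·-0.3571) / (12) = -0.1290
  x2 = (8 - (2)·0.1667 - (1)·0.2857 - (3)·-0.3571) / (9) = 0.9391
  x3 = (1 - (2)·0.1667 - (-2)·0.2222 - (-1)·-0.3571) / (7) = 0.1077
  x4 = (2 - (-4)·0.1667 - (-3)·0.2222 - (4)·0.2857) / (-14) = -0.1565

(-0.1290, 0.9391, 0.1077, -0.1565)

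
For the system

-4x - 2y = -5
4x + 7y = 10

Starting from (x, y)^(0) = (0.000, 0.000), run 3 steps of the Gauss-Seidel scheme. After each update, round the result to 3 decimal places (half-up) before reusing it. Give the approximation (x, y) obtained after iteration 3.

Iteration 1:
  x = (-5 - (-2)·0.000) / (-4) = 1.250
  y = (10 - (4)·1.250) / (7) = 0.714
Iteration 2:
  x = (-5 - (-2)·0.714) / (-4) = 0.893
  y = (10 - (4)·0.893) / (7) = 0.918
Iteration 3:
  x = (-5 - (-2)·0.918) / (-4) = 0.791
  y = (10 - (4)·0.791) / (7) = 0.977

(0.791, 0.977)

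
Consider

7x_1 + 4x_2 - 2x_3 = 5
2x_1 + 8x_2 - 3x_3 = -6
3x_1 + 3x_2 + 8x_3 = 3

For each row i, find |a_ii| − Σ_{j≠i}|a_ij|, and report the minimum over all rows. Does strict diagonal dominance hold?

1

row 1: |7| − (4+2) = 1
row 2: |8| − (2+3) = 3
row 3: |8| − (3+3) = 2
minimum over rows = 1 → strictly diagonally dominant (convergence guaranteed)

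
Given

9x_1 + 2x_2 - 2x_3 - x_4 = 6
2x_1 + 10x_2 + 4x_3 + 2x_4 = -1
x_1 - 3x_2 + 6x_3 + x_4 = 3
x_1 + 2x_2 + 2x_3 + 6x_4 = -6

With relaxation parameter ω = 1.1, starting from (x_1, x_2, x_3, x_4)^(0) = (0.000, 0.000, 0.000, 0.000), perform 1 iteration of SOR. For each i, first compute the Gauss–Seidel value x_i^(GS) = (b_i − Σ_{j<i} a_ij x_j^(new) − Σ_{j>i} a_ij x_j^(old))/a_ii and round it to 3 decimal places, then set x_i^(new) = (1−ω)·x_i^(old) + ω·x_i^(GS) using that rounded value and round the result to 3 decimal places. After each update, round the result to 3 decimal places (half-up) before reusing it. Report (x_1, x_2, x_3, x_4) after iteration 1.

Iteration 1:
  x_1: GS value = (6 - (2)·0.000 - (-2)·0.000 - (-1)·0.000) / (9) = 0.667;  x_1 ← (1−ω)·0.000 + ω·0.667 = 0.734
  x_2: GS value = (-1 - (2)·0.734 - (4)·0.000 - (2)·0.000) / (10) = -0.247;  x_2 ← (1−ω)·0.000 + ω·-0.247 = -0.272
  x_3: GS value = (3 - (1)·0.734 - (-3)·-0.272 - (1)·0.000) / (6) = 0.242;  x_3 ← (1−ω)·0.000 + ω·0.242 = 0.266
  x_4: GS value = (-6 - (1)·0.734 - (2)·-0.272 - (2)·0.266) / (6) = -1.120;  x_4 ← (1−ω)·0.000 + ω·-1.120 = -1.232

(0.734, -0.272, 0.266, -1.232)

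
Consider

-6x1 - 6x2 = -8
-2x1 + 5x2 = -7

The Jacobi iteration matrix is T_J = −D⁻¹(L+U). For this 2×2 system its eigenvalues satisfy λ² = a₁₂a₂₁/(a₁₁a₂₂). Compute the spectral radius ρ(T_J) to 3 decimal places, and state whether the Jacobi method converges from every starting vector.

0.632

a₁₂a₂₁/(a₁₁a₂₂) = (-6)·(-2) / ((-6)·(5)) = -0.400000
ρ = √|-0.400000| = √0.400000 = 0.632
ρ < 1, so Jacobi converges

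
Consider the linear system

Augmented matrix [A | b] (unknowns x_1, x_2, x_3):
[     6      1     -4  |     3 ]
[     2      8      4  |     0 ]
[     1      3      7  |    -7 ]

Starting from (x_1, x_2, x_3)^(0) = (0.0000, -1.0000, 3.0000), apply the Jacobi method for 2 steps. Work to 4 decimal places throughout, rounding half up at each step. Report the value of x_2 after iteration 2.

-0.3810

Iteration 1:
  x_1 = (3 - (1)·-1.0000 - (-4)·3.0000) / (6) = 2.6667
  x_2 = (0 - (2)·0.0000 - (4)·3.0000) / (8) = -1.5000
  x_3 = (-7 - (1)·0.0000 - (3)·-1.0000) / (7) = -0.5714
Iteration 2:
  x_1 = (3 - (1)·-1.5000 - (-4)·-0.5714) / (6) = 0.3691
  x_2 = (0 - (2)·2.6667 - (4)·-0.5714) / (8) = -0.3810
  x_3 = (-7 - (1)·2.6667 - (3)·-1.5000) / (7) = -0.7381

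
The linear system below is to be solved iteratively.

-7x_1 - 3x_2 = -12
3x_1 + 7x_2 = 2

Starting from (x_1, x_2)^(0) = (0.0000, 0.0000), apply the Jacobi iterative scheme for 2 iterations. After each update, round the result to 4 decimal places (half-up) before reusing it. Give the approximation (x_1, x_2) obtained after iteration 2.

Iteration 1:
  x_1 = (-12 - (-3)·0.0000) / (-7) = 1.7143
  x_2 = (2 - (3)·0.0000) / (7) = 0.2857
Iteration 2:
  x_1 = (-12 - (-3)·0.2857) / (-7) = 1.5918
  x_2 = (2 - (3)·1.7143) / (7) = -0.4490

(1.5918, -0.4490)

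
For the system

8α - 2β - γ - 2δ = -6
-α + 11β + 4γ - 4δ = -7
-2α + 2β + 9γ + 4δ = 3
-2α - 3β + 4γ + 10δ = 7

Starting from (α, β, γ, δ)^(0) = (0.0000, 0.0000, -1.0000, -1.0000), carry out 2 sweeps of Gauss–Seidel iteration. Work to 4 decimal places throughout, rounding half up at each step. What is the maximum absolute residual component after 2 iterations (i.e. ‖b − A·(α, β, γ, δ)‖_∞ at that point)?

1.7347

Iteration 1:
  α = (-6 - (-2)·0.0000 - (-1)·-1.0000 - (-2)·-1.0000) / (8) = -1.1250
  β = (-7 - (-1)·-1.1250 - (4)·-1.0000 - (-4)·-1.0000) / (11) = -0.7386
  γ = (3 - (-2)·-1.1250 - (2)·-0.7386 - (4)·-1.0000) / (9) = 0.6919
  δ = (7 - (-2)·-1.1250 - (-3)·-0.7386 - (4)·0.6919) / (10) = -0.0233
Iteration 2:
  α = (-6 - (-2)·-0.7386 - (-1)·0.6919 - (-2)·-0.0233) / (8) = -0.8540
  β = (-7 - (-1)·-0.8540 - (4)·0.6919 - (-4)·-0.0233) / (11) = -0.9741
  γ = (3 - (-2)·-0.8540 - (2)·-0.9741 - (4)·-0.0233) / (9) = 0.3704
  δ = (7 - (-2)·-0.8540 - (-3)·-0.9741 - (4)·0.3704) / (10) = 0.0888
Residual b − A·x = (-0.5682, 1.7347, -0.4486, 0.0001); ∞-norm = 1.7347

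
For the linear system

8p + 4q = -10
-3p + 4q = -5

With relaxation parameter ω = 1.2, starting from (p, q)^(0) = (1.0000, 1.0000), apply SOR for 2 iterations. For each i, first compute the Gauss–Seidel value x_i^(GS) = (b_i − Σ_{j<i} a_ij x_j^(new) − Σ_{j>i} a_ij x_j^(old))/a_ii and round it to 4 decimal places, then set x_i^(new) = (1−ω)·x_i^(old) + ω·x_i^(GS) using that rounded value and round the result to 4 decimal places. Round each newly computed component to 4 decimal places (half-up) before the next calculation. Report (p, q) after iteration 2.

(1.2220, 0.3538)

Iteration 1:
  p: GS value = (-10 - (4)·1.0000) / (8) = -1.7500;  p ← (1−ω)·1.0000 + ω·-1.7500 = -2.3000
  q: GS value = (-5 - (-3)·-2.3000) / (4) = -2.9750;  q ← (1−ω)·1.0000 + ω·-2.9750 = -3.7700
Iteration 2:
  p: GS value = (-10 - (4)·-3.7700) / (8) = 0.6350;  p ← (1−ω)·-2.3000 + ω·0.6350 = 1.2220
  q: GS value = (-5 - (-3)·1.2220) / (4) = -0.3335;  q ← (1−ω)·-3.7700 + ω·-0.3335 = 0.3538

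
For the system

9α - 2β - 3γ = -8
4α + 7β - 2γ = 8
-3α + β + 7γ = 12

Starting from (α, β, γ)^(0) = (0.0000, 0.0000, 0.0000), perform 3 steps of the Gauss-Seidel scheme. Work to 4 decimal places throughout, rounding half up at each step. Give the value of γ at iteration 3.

1.4571

Iteration 1:
  α = (-8 - (-2)·0.0000 - (-3)·0.0000) / (9) = -0.8889
  β = (8 - (4)·-0.8889 - (-2)·0.0000) / (7) = 1.6508
  γ = (12 - (-3)·-0.8889 - (1)·1.6508) / (7) = 1.0975
Iteration 2:
  α = (-8 - (-2)·1.6508 - (-3)·1.0975) / (9) = -0.1562
  β = (8 - (4)·-0.1562 - (-2)·1.0975) / (7) = 1.5457
  γ = (12 - (-3)·-0.1562 - (1)·1.5457) / (7) = 1.4265
Iteration 3:
  α = (-8 - (-2)·1.5457 - (-3)·1.4265) / (9) = -0.0699
  β = (8 - (4)·-0.0699 - (-2)·1.4265) / (7) = 1.5904
  γ = (12 - (-3)·-0.0699 - (1)·1.5904) / (7) = 1.4571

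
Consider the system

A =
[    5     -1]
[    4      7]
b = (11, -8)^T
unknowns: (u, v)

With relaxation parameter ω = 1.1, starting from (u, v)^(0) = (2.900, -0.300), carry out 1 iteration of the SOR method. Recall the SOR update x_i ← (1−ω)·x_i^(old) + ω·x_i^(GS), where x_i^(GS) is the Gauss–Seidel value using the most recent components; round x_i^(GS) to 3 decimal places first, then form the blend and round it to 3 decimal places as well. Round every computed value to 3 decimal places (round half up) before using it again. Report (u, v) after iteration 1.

(2.064, -2.524)

Iteration 1:
  u: GS value = (11 - (-1)·-0.300) / (5) = 2.140;  u ← (1−ω)·2.900 + ω·2.140 = 2.064
  v: GS value = (-8 - (4)·2.064) / (7) = -2.322;  v ← (1−ω)·-0.300 + ω·-2.322 = -2.524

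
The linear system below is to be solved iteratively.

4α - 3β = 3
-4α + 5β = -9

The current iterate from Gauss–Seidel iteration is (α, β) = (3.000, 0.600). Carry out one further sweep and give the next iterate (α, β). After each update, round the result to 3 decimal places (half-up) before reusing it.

(1.200, -0.840)

One sweep:
  α = (3 - (-3)·0.600) / (4) = 1.200
  β = (-9 - (-4)·1.200) / (5) = -0.840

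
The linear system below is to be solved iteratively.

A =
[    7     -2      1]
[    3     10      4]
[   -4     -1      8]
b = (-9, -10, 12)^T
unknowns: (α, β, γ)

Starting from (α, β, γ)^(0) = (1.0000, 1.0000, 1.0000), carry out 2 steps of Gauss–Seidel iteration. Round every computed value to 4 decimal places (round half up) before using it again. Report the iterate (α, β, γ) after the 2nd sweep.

Iteration 1:
  α = (-9 - (-2)·1.0000 - (1)·1.0000) / (7) = -1.1429
  β = (-10 - (3)·-1.1429 - (4)·1.0000) / (10) = -1.0571
  γ = (12 - (-4)·-1.1429 - (-1)·-1.0571) / (8) = 0.7964
Iteration 2:
  α = (-9 - (-2)·-1.0571 - (1)·0.7964) / (7) = -1.7015
  β = (-10 - (3)·-1.7015 - (4)·0.7964) / (10) = -0.8081
  γ = (12 - (-4)·-1.7015 - (-1)·-0.8081) / (8) = 0.5482

(-1.7015, -0.8081, 0.5482)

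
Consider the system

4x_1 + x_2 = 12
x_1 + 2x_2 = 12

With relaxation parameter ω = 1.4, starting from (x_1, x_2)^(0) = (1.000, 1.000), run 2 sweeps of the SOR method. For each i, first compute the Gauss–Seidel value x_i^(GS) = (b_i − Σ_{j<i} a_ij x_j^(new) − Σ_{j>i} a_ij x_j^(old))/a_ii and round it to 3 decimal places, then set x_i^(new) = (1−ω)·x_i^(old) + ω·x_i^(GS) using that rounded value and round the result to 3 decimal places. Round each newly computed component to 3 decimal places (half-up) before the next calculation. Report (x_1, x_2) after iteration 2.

Iteration 1:
  x_1: GS value = (12 - (1)·1.000) / (4) = 2.750;  x_1 ← (1−ω)·1.000 + ω·2.750 = 3.450
  x_2: GS value = (12 - (1)·3.450) / (2) = 4.275;  x_2 ← (1−ω)·1.000 + ω·4.275 = 5.585
Iteration 2:
  x_1: GS value = (12 - (1)·5.585) / (4) = 1.604;  x_1 ← (1−ω)·3.450 + ω·1.604 = 0.866
  x_2: GS value = (12 - (1)·0.866) / (2) = 5.567;  x_2 ← (1−ω)·5.585 + ω·5.567 = 5.560

(0.866, 5.560)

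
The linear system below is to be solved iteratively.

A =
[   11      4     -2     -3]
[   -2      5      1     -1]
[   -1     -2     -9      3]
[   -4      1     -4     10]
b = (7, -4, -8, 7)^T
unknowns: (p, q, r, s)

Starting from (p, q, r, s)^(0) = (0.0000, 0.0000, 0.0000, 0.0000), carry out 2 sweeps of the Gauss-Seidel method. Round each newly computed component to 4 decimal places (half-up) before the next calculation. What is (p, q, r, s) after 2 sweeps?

(1.3832, -0.1576, 1.2319, 1.7618)

Iteration 1:
  p = (7 - (4)·0.0000 - (-2)·0.0000 - (-3)·0.0000) / (11) = 0.6364
  q = (-4 - (-2)·0.6364 - (1)·0.0000 - (-1)·0.0000) / (5) = -0.5454
  r = (-8 - (-1)·0.6364 - (-2)·-0.5454 - (3)·0.0000) / (-9) = 0.9394
  s = (7 - (-4)·0.6364 - (1)·-0.5454 - (-4)·0.9394) / (10) = 1.3849
Iteration 2:
  p = (7 - (4)·-0.5454 - (-2)·0.9394 - (-3)·1.3849) / (11) = 1.3832
  q = (-4 - (-2)·1.3832 - (1)·0.9394 - (-1)·1.3849) / (5) = -0.1576
  r = (-8 - (-1)·1.3832 - (-2)·-0.1576 - (3)·1.3849) / (-9) = 1.2319
  s = (7 - (-4)·1.3832 - (1)·-0.1576 - (-4)·1.2319) / (10) = 1.7618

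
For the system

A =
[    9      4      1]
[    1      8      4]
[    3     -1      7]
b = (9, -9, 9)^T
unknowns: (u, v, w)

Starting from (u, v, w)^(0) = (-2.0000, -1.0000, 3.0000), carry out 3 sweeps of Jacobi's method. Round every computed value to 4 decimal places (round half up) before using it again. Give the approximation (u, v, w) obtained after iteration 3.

Iteration 1:
  u = (9 - (4)·-1.0000 - (1)·3.0000) / (9) = 1.1111
  v = (-9 - (1)·-2.0000 - (4)·3.0000) / (8) = -2.3750
  w = (9 - (3)·-2.0000 - (-1)·-1.0000) / (7) = 2.0000
Iteration 2:
  u = (9 - (4)·-2.3750 - (1)·2.0000) / (9) = 1.8333
  v = (-9 - (1)·1.1111 - (4)·2.0000) / (8) = -2.2639
  w = (9 - (3)·1.1111 - (-1)·-2.3750) / (7) = 0.4702
Iteration 3:
  u = (9 - (4)·-2.2639 - (1)·0.4702) / (9) = 1.9539
  v = (-9 - (1)·1.8333 - (4)·0.4702) / (8) = -1.5893
  w = (9 - (3)·1.8333 - (-1)·-2.2639) / (7) = 0.1766

(1.9539, -1.5893, 0.1766)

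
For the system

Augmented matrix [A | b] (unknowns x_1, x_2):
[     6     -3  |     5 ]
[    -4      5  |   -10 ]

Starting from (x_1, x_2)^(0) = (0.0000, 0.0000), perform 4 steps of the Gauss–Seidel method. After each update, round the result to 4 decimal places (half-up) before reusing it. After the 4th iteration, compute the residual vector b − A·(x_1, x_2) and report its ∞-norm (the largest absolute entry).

0.2560

Iteration 1:
  x_1 = (5 - (-3)·0.0000) / (6) = 0.8333
  x_2 = (-10 - (-4)·0.8333) / (5) = -1.3334
Iteration 2:
  x_1 = (5 - (-3)·-1.3334) / (6) = 0.1666
  x_2 = (-10 - (-4)·0.1666) / (5) = -1.8667
Iteration 3:
  x_1 = (5 - (-3)·-1.8667) / (6) = -0.1000
  x_2 = (-10 - (-4)·-0.1000) / (5) = -2.0800
Iteration 4:
  x_1 = (5 - (-3)·-2.0800) / (6) = -0.2067
  x_2 = (-10 - (-4)·-0.2067) / (5) = -2.1654
Residual b − A·x = (-0.2560, 0.0002); ∞-norm = 0.2560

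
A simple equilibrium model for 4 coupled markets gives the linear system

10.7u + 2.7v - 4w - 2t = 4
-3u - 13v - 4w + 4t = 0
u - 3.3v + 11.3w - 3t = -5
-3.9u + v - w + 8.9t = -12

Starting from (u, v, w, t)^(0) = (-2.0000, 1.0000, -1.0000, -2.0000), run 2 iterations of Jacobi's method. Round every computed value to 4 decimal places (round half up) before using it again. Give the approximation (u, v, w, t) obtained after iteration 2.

Iteration 1:
  u = (4 - (2.7)·1.0000 - (-4)·-1.0000 - (-2)·-2.0000) / (10.7) = -0.6262
  v = (0 - (-3)·-2.0000 - (-4)·-1.0000 - (4)·-2.0000) / (-13) = 0.1538
  w = (-5 - (1)·-2.0000 - (-3.3)·1.0000 - (-3)·-2.0000) / (11.3) = -0.5044
  t = (-12 - (-3.9)·-2.0000 - (1)·1.0000 - (-1)·-1.0000) / (8.9) = -2.4494
Iteration 2:
  u = (4 - (2.7)·0.1538 - (-4)·-0.5044 - (-2)·-2.4494) / (10.7) = -0.3114
  v = (0 - (-3)·-0.6262 - (-4)·-0.5044 - (4)·-2.4494) / (-13) = -0.4540
  w = (-5 - (1)·-0.6262 - (-3.3)·0.1538 - (-3)·-2.4494) / (11.3) = -0.9924
  t = (-12 - (-3.9)·-0.6262 - (1)·0.1538 - (-1)·-0.5044) / (8.9) = -1.6967

(-0.3114, -0.4540, -0.9924, -1.6967)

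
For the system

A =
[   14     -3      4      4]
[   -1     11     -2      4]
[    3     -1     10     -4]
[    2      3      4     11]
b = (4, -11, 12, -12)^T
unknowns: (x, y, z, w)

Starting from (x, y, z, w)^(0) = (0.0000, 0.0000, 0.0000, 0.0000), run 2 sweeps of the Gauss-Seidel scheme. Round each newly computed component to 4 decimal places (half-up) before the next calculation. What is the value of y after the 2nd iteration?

Iteration 1:
  x = (4 - (-3)·0.0000 - (4)·0.0000 - (4)·0.0000) / (14) = 0.2857
  y = (-11 - (-1)·0.2857 - (-2)·0.0000 - (4)·0.0000) / (11) = -0.9740
  z = (12 - (3)·0.2857 - (-1)·-0.9740 - (-4)·0.0000) / (10) = 1.0169
  w = (-12 - (2)·0.2857 - (3)·-0.9740 - (4)·1.0169) / (11) = -1.2470
Iteration 2:
  x = (4 - (-3)·-0.9740 - (4)·1.0169 - (4)·-1.2470) / (14) = 0.1427
  y = (-11 - (-1)·0.1427 - (-2)·1.0169 - (4)·-1.2470) / (11) = -0.3487
  z = (12 - (3)·0.1427 - (-1)·-0.3487 - (-4)·-1.2470) / (10) = 0.6235
  w = (-12 - (2)·0.1427 - (3)·-0.3487 - (4)·0.6235) / (11) = -1.2485

-0.3487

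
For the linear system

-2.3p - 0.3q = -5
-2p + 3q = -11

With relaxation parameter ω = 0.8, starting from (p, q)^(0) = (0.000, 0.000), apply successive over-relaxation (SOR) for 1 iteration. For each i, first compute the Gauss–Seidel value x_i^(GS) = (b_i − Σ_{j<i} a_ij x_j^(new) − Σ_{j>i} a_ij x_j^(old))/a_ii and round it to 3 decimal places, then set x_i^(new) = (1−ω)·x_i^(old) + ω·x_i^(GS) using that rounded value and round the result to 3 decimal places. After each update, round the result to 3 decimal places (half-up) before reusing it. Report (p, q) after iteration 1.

Iteration 1:
  p: GS value = (-5 - (-0.3)·0.000) / (-2.3) = 2.174;  p ← (1−ω)·0.000 + ω·2.174 = 1.739
  q: GS value = (-11 - (-2)·1.739) / (3) = -2.507;  q ← (1−ω)·0.000 + ω·-2.507 = -2.006

(1.739, -2.006)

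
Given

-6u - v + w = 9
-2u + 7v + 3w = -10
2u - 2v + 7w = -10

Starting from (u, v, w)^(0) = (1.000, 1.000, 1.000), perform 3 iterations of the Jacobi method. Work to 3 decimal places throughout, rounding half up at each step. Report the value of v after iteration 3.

Iteration 1:
  u = (9 - (-1)·1.000 - (1)·1.000) / (-6) = -1.500
  v = (-10 - (-2)·1.000 - (3)·1.000) / (7) = -1.571
  w = (-10 - (2)·1.000 - (-2)·1.000) / (7) = -1.429
Iteration 2:
  u = (9 - (-1)·-1.571 - (1)·-1.429) / (-6) = -1.476
  v = (-10 - (-2)·-1.500 - (3)·-1.429) / (7) = -1.245
  w = (-10 - (2)·-1.500 - (-2)·-1.571) / (7) = -1.449
Iteration 3:
  u = (9 - (-1)·-1.245 - (1)·-1.449) / (-6) = -1.534
  v = (-10 - (-2)·-1.476 - (3)·-1.449) / (7) = -1.229
  w = (-10 - (2)·-1.476 - (-2)·-1.245) / (7) = -1.363

-1.229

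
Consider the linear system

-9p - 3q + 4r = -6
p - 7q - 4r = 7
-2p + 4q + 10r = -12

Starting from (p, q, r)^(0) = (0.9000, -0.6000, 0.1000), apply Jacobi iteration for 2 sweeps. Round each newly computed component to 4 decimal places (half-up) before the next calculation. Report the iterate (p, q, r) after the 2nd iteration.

Iteration 1:
  p = (-6 - (-3)·-0.6000 - (4)·0.1000) / (-9) = 0.9111
  q = (7 - (1)·0.9000 - (-4)·0.1000) / (-7) = -0.9286
  r = (-12 - (-2)·0.9000 - (4)·-0.6000) / (10) = -0.7800
Iteration 2:
  p = (-6 - (-3)·-0.9286 - (4)·-0.7800) / (-9) = 0.6295
  q = (7 - (1)·0.9111 - (-4)·-0.7800) / (-7) = -0.4241
  r = (-12 - (-2)·0.9111 - (4)·-0.9286) / (10) = -0.6463

(0.6295, -0.4241, -0.6463)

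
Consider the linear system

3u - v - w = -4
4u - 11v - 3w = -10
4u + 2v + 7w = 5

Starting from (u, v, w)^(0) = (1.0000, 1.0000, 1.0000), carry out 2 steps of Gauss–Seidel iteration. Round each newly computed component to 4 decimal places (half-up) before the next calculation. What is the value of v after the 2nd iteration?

Iteration 1:
  u = (-4 - (-1)·1.0000 - (-1)·1.0000) / (3) = -0.6667
  v = (-10 - (4)·-0.6667 - (-3)·1.0000) / (-11) = 0.3939
  w = (5 - (4)·-0.6667 - (2)·0.3939) / (7) = 0.9827
Iteration 2:
  u = (-4 - (-1)·0.3939 - (-1)·0.9827) / (3) = -0.8745
  v = (-10 - (4)·-0.8745 - (-3)·0.9827) / (-11) = 0.3231
  w = (5 - (4)·-0.8745 - (2)·0.3231) / (7) = 1.1217

0.3231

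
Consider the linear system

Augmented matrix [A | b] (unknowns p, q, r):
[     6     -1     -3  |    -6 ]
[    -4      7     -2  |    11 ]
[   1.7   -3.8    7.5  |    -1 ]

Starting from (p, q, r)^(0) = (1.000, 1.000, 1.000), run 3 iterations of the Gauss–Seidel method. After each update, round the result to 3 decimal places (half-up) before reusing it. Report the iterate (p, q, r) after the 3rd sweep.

Iteration 1:
  p = (-6 - (-1)·1.000 - (-3)·1.000) / (6) = -0.333
  q = (11 - (-4)·-0.333 - (-2)·1.000) / (7) = 1.667
  r = (-1 - (1.7)·-0.333 - (-3.8)·1.667) / (7.5) = 0.787
Iteration 2:
  p = (-6 - (-1)·1.667 - (-3)·0.787) / (6) = -0.329
  q = (11 - (-4)·-0.329 - (-2)·0.787) / (7) = 1.608
  r = (-1 - (1.7)·-0.329 - (-3.8)·1.608) / (7.5) = 0.756
Iteration 3:
  p = (-6 - (-1)·1.608 - (-3)·0.756) / (6) = -0.354
  q = (11 - (-4)·-0.354 - (-2)·0.756) / (7) = 1.585
  r = (-1 - (1.7)·-0.354 - (-3.8)·1.585) / (7.5) = 0.750

(-0.354, 1.585, 0.750)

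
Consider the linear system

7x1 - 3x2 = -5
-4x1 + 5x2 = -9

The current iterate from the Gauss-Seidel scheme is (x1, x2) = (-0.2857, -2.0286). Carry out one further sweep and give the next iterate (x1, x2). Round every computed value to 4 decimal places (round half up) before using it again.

One sweep:
  x1 = (-5 - (-3)·-2.0286) / (7) = -1.5837
  x2 = (-9 - (-4)·-1.5837) / (5) = -3.0670

(-1.5837, -3.0670)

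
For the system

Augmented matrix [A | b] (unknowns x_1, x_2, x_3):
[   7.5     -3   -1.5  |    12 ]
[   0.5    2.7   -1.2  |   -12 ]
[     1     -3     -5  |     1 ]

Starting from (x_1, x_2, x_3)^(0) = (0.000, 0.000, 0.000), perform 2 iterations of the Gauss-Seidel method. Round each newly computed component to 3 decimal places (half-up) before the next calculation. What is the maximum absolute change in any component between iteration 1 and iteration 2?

Iteration 1:
  x_1 = (12 - (-3)·0.000 - (-1.5)·0.000) / (7.5) = 1.600
  x_2 = (-12 - (0.5)·1.600 - (-1.2)·0.000) / (2.7) = -4.741
  x_3 = (1 - (1)·1.600 - (-3)·-4.741) / (-5) = 2.965
Iteration 2:
  x_1 = (12 - (-3)·-4.741 - (-1.5)·2.965) / (7.5) = 0.297
  x_2 = (-12 - (0.5)·0.297 - (-1.2)·2.965) / (2.7) = -3.182
  x_3 = (1 - (1)·0.297 - (-3)·-3.182) / (-5) = 1.769
Change: (-1.303, 1.559, -1.196) → max |·| = 1.559

1.559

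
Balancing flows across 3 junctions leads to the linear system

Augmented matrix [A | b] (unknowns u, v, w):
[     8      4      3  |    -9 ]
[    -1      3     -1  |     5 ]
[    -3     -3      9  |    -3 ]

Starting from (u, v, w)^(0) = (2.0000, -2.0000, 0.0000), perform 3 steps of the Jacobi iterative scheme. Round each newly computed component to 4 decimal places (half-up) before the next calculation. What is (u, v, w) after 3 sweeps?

(-2.0330, 1.0787, -0.5509)

Iteration 1:
  u = (-9 - (4)·-2.0000 - (3)·0.0000) / (8) = -0.1250
  v = (5 - (-1)·2.0000 - (-1)·0.0000) / (3) = 2.3333
  w = (-3 - (-3)·2.0000 - (-3)·-2.0000) / (9) = -0.3333
Iteration 2:
  u = (-9 - (4)·2.3333 - (3)·-0.3333) / (8) = -2.1667
  v = (5 - (-1)·-0.1250 - (-1)·-0.3333) / (3) = 1.5139
  w = (-3 - (-3)·-0.1250 - (-3)·2.3333) / (9) = 0.4028
Iteration 3:
  u = (-9 - (4)·1.5139 - (3)·0.4028) / (8) = -2.0330
  v = (5 - (-1)·-2.1667 - (-1)·0.4028) / (3) = 1.0787
  w = (-3 - (-3)·-2.1667 - (-3)·1.5139) / (9) = -0.5509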